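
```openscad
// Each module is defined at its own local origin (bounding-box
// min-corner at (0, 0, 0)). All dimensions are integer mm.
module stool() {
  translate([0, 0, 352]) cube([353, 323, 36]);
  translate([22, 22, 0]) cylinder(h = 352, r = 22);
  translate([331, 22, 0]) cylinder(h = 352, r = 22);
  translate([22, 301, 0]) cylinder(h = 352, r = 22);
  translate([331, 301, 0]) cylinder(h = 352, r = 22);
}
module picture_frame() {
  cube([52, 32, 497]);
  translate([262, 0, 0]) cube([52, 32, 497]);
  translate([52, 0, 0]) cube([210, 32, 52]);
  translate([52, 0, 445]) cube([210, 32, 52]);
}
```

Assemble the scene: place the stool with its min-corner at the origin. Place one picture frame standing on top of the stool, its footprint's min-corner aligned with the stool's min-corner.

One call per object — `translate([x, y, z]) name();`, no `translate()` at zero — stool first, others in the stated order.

stool();
translate([0, 0, 388]) picture_frame();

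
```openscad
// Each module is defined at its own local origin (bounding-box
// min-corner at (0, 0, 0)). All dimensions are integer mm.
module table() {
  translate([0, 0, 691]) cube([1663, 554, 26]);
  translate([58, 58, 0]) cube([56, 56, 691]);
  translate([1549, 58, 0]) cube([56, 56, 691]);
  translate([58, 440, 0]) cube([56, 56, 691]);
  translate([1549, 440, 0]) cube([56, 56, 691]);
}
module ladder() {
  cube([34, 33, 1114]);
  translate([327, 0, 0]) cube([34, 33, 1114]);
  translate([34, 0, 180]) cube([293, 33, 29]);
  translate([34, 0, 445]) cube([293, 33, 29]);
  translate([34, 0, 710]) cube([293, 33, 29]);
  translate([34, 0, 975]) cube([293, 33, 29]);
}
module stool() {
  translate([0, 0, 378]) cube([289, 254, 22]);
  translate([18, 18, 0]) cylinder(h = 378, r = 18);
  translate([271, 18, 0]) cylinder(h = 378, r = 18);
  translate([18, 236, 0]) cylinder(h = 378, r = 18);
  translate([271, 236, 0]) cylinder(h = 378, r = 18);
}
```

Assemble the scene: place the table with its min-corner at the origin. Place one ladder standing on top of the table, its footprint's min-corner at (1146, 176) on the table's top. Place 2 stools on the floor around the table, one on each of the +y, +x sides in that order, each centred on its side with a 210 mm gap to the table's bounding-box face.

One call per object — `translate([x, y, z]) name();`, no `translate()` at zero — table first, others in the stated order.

table();
translate([1146, 176, 717]) ladder();
translate([687, 764, 0]) stool();
translate([1873, 150, 0]) stool();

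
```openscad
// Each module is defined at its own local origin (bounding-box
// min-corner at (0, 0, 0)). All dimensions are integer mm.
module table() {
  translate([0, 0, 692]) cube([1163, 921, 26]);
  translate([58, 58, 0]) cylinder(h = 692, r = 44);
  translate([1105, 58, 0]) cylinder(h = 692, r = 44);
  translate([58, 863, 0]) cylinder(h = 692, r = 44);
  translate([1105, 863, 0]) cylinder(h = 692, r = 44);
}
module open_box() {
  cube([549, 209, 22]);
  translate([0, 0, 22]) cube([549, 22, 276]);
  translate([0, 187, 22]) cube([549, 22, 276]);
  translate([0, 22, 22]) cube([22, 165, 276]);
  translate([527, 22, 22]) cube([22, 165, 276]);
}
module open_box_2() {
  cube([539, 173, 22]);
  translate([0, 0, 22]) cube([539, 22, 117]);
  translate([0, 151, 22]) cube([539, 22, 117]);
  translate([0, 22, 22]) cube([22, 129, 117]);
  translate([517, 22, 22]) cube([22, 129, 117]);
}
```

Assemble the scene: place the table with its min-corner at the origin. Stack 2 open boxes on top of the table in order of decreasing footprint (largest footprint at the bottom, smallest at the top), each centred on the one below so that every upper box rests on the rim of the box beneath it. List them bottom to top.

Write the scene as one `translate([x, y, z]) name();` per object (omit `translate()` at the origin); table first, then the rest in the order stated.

table();
translate([307, 356, 718]) open_box();
translate([312, 374, 1016]) open_box_2();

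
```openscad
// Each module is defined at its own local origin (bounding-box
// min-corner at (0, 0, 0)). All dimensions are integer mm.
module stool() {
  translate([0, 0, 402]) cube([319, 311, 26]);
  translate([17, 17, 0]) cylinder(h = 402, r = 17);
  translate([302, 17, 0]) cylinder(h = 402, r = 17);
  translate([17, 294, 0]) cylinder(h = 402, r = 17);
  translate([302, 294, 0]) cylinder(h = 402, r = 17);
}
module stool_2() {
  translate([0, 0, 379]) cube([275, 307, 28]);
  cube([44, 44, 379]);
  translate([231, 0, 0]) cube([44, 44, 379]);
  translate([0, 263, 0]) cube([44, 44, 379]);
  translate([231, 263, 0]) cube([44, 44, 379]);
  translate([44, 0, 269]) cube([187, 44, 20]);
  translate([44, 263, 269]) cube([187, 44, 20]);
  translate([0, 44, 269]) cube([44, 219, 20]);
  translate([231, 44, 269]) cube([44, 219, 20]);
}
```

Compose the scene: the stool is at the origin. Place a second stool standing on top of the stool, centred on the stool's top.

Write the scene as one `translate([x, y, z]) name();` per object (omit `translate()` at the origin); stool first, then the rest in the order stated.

stool();
translate([22, 2, 428]) stool_2();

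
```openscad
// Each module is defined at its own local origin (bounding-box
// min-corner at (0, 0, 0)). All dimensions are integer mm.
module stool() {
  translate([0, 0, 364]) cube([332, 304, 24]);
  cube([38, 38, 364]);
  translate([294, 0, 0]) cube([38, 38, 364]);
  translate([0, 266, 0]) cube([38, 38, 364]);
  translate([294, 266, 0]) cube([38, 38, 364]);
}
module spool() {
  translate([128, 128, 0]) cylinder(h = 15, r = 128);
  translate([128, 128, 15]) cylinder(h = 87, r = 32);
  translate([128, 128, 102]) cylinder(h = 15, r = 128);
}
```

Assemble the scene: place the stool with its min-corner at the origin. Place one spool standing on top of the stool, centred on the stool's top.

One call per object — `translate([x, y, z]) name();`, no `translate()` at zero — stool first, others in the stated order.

stool();
translate([38, 24, 388]) spool();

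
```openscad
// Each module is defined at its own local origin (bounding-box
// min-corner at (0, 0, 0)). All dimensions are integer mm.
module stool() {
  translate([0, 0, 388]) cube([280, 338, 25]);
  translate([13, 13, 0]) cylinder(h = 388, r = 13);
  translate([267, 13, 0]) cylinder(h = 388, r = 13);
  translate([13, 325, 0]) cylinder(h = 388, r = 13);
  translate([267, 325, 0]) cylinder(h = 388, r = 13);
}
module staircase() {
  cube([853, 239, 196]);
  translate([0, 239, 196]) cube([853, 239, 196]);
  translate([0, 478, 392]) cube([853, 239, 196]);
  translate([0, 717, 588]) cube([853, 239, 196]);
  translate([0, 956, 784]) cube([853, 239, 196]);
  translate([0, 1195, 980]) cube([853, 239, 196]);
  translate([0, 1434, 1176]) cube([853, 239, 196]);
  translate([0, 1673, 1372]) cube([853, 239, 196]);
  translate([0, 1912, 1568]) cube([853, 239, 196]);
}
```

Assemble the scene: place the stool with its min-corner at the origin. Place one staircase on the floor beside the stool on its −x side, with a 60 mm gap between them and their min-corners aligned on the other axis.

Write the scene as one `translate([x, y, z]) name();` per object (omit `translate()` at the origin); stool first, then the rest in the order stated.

stool();
translate([-913, 0, 0]) staircase();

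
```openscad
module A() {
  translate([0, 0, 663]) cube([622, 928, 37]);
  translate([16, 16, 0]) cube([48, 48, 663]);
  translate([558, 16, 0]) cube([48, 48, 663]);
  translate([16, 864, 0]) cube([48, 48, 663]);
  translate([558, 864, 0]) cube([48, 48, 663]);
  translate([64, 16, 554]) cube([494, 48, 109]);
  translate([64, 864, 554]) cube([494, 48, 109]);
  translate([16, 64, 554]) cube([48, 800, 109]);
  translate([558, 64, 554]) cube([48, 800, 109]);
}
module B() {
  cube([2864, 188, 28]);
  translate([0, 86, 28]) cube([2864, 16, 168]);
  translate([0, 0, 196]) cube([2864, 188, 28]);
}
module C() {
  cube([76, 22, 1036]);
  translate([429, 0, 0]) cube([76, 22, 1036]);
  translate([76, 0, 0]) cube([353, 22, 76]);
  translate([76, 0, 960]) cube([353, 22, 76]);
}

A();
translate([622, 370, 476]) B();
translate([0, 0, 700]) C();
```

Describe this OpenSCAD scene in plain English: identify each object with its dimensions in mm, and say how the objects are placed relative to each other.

A is a rectangular dining table. The top is 622×928×37 mm with its upper surface at z = 700 mm. It stands on four 48×48 mm square legs, each inset 16 mm from the nearest pair of top edges, running from the floor to the underside of the top. Four apron rails, 48 mm thick and 109 mm tall, run between adjacent legs with their top edges flush with the underside of the top and their outer faces flush with the legs' outer faces.

B is an I-beam lying along x, 2864 mm long. Overall section height 224 mm. Two flanges 188 mm wide (y) and 28 mm thick, one on the floor and one at the top; a web 16 mm thick runs between them, centred on the flange width.

C is a picture frame with a 353×884 mm rectangular opening (x by z) and a uniform 76 mm border on every side. Frame depth is 22 mm along y. It is built from two vertical stiles running the full outside height and two horizontal rails spanning the gap between the stiles.

The I-beam is beside the table with their tops flush at z = 700. The picture frame is on top of the table.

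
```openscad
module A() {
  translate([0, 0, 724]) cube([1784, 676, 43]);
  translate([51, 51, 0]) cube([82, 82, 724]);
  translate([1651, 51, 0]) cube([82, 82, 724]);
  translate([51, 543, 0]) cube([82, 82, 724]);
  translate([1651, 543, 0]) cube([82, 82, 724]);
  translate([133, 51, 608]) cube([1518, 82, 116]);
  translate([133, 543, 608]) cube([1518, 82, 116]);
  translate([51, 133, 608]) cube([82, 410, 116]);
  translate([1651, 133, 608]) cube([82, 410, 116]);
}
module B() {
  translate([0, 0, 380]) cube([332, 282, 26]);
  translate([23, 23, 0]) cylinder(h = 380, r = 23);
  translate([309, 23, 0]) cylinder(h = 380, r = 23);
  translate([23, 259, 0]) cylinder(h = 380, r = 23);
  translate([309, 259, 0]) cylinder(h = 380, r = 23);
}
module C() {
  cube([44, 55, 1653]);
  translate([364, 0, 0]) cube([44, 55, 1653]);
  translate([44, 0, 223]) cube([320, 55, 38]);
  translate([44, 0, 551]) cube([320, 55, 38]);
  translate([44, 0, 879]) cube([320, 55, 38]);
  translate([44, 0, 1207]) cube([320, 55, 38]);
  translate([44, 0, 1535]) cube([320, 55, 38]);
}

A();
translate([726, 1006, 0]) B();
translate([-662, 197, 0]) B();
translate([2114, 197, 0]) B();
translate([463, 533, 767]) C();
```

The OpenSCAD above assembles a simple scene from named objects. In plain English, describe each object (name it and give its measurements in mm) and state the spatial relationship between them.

A is a table with a 1784×676 mm rectangular top, 43 mm thick, top surface at z = 767 mm, supported by four 82×82 mm square legs, each inset 51 mm from the nearest pair of top edges, running from the floor. Four apron rails, 82 mm thick and 116 mm tall, run between adjacent legs with their top edges flush with the underside of the top and their outer faces flush with the legs' outer faces.

B is a simple wooden stool: a rectangular seat 332 mm (x) by 282 mm (y), 26 mm thick, top face at z = 406 mm, on four round legs, each 46 mm in diameter. The legs rest on z = 0, each leg's axis is inset half a diameter from the nearest pair of seat edges (so the leg's bounding box is flush with the corner).

C is a wooden ladder with two side rails of 44×55 mm section and 1653 mm height, set 408 mm apart overall. Between them run 5 rectangular rungs (55 mm deep, 38 mm thick), front faces flush with the rails' −y face. The bottom of the first rung is 223 mm above the floor and each subsequent rung is 328 mm higher than the one below.

Three stools sit around the table at the +y, −x, +x sides. The ladder is on top of the table.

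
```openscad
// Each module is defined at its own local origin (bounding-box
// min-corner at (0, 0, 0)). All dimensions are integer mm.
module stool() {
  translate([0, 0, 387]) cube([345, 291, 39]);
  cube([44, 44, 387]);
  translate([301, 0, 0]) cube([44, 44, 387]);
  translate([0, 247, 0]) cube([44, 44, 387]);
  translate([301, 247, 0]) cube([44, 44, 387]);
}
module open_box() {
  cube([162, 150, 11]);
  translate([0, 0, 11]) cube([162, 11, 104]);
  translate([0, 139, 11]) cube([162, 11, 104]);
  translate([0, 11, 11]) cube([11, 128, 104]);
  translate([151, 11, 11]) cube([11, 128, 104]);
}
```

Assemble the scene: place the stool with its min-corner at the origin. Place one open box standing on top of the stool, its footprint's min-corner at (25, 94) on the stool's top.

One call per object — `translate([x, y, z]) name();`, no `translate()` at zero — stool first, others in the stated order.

stool();
translate([25, 94, 426]) open_box();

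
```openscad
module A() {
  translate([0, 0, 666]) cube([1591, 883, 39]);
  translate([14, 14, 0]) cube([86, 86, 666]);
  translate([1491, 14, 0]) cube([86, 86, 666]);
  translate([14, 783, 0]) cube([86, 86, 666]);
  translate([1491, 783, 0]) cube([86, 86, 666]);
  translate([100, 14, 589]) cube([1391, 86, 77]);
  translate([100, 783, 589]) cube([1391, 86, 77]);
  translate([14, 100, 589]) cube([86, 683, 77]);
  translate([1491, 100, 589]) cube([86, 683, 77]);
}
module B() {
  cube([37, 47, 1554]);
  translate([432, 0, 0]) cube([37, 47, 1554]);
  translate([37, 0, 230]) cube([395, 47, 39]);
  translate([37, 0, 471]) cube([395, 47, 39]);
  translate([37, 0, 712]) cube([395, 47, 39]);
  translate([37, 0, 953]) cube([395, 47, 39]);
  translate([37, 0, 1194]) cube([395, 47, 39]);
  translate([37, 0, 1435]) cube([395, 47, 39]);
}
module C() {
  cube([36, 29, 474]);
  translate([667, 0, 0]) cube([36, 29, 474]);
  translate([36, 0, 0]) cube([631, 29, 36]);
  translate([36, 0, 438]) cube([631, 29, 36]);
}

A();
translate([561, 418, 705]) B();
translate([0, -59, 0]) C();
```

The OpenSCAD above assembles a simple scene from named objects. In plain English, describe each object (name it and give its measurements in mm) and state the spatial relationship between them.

A is a rectangular dining table. The top is 1591×883×39 mm with its upper surface at z = 705 mm. It stands on four 86×86 mm square legs, each inset 14 mm from the nearest pair of top edges, running from the floor to the underside of the top. Four apron rails, 86 mm thick and 77 mm tall, run between adjacent legs with their top edges flush with the underside of the top and their outer faces flush with the legs' outer faces.

B is a straight ladder. Two 37×47 mm vertical rails, 1554 mm tall, stand 469 mm apart (outside-to-outside) with their front faces coplanar on the −y side. 6 rungs, each 47 mm deep and 39 mm tall, span between the inner faces of the rails, front faces flush with the rails. The lowest rung's underside is at z = 230 mm and rungs are spaced 241 mm apart (underside to underside).

C is a rectangular picture frame lying in the x–z plane (depth along y). The opening is 631 mm wide (x) by 402 mm tall (z), surrounded by a border 36 mm wide on all four sides. The frame is 29 mm deep and is made of two full-height vertical stiles with two horizontal rails fitted between them.

The ladder is on top of the table, centred. The picture frame is on the floor beside the table on its −y side.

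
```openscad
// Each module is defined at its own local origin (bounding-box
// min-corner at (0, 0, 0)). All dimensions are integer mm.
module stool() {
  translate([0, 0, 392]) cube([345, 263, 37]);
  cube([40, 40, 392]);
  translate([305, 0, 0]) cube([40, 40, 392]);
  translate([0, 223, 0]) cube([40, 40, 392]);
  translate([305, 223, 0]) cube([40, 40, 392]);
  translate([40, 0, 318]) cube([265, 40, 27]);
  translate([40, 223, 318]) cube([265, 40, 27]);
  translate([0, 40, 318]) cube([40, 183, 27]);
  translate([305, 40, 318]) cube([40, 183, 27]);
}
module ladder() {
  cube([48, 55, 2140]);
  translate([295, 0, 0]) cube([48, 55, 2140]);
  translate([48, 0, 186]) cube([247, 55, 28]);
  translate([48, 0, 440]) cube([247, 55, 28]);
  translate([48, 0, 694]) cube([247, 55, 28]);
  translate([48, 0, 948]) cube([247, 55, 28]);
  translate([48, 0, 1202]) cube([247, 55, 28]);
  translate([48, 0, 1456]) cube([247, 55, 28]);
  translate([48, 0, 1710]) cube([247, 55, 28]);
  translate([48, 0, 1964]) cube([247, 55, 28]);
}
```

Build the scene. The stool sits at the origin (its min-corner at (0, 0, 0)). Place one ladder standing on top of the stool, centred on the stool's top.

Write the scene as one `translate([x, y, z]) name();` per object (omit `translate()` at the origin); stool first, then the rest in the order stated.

stool();
translate([1, 104, 429]) ladder();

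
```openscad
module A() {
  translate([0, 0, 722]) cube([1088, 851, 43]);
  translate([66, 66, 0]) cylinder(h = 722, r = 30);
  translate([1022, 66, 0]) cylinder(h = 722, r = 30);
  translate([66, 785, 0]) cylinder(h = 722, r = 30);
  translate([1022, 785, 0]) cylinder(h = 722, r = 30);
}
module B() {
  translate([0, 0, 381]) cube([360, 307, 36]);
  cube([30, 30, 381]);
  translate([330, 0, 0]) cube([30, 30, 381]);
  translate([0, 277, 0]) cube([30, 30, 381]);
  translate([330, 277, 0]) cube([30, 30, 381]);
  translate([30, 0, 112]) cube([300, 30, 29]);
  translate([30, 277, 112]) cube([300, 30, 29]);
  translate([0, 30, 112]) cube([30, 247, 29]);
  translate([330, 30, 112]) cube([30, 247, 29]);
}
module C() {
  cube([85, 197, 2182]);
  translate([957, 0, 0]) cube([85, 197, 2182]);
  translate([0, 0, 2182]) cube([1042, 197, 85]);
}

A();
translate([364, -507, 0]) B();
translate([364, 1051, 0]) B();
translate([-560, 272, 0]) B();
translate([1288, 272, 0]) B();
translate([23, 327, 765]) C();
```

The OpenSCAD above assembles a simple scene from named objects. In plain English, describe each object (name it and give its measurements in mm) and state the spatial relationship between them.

A is a table with a 1088×851 mm rectangular top, 43 mm thick, top surface at z = 765 mm, supported by four round legs of 60 mm diameter, each leg's bounding box inset 36 mm from the nearest pair of top edges, running from the floor.

B is a simple wooden stool: a rectangular seat 360 mm (x) by 307 mm (y), 36 mm thick, top face at z = 417 mm, on four square legs, each 30×30 mm in cross-section. The legs rest on z = 0, each flush with a corner of the seat. Four stretchers, 30 mm wide and 29 mm tall, connect adjacent legs with their undersides at z = 112 mm, each running between the inner faces of the legs it joins and aligned with the legs' outer faces on the other axis.

C is a door frame. The clear opening is 872 mm wide and 2182 mm high. Two 85 mm wide jambs, 197 mm deep, stand either side of the opening from the floor to the top of the opening. A 85 mm thick head sits across the top of both jambs, spanning the full outside width of the frame.

Four stools sit around the table at the −y, +y, −x, +x sides. The door frame is on top of the table, centred.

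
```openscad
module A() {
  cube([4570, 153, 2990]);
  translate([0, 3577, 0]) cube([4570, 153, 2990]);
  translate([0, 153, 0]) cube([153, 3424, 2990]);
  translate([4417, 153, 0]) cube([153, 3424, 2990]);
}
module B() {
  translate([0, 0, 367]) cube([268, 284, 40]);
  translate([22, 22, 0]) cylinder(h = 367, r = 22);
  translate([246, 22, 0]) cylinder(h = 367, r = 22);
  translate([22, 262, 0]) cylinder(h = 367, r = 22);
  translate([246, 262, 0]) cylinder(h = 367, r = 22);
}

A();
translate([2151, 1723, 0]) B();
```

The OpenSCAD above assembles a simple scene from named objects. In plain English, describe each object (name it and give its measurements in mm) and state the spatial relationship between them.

A is the wall frame of a small rectangular building: four walls, each 2990 mm tall and 153 mm thick, enclosing a footprint 4570 mm (x) by 3730 mm (y) outside-to-outside, with no floor or roof. The front and back walls (the −y and +y sides) span the full width; the two side walls fit between them.

B is a four-legged stool. The seat is 268×284 mm, 40 mm thick, top at z = 407 mm. It stands on four round legs, each 44 mm in diameter, from z = 0 to the seat underside, each leg's axis is inset half a diameter from the nearest pair of seat edges (so the leg's bounding box is flush with the corner).

The stool sits inside the house frame, centred.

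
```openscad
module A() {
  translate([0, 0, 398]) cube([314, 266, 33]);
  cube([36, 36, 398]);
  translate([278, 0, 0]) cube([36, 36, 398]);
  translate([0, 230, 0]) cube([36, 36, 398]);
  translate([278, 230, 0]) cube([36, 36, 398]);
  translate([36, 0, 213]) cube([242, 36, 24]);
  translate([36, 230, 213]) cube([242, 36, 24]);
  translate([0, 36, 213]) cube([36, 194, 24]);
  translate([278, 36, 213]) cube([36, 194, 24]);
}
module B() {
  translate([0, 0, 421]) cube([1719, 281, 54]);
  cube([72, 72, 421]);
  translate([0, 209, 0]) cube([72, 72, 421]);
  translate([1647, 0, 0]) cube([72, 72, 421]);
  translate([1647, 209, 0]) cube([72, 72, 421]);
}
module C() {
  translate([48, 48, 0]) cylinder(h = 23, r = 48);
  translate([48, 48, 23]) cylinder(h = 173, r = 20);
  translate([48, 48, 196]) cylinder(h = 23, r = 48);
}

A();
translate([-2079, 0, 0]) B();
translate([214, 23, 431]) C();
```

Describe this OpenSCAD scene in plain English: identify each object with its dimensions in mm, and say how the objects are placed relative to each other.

A is a four-legged stool. The seat is a 314×266×33 mm slab whose top surface is at z = 431 mm; four square legs, each 36×36 mm in cross-section, run from the floor (z = 0) to the underside of the seat, each flush with a corner of the seat. Four stretchers, 36 mm wide and 24 mm tall, connect adjacent legs with their undersides at z = 213 mm, each running between the inner faces of the legs it joins and aligned with the legs' outer faces on the other axis.

B is a long wooden bench with a 1719 mm (x) × 281 mm (y) seat, 54 mm thick, its top surface 475 mm above the floor. Four 72 mm square legs at the seat corners, flush with the edges, run from z = 0 to the seat underside.

C is a spool: two coaxial disc flanges of radius 48 mm and thickness 23 mm, joined by a core cylinder of radius 20 mm and height 173 mm. The lower flange rests on z = 0 and the three cylinders share a vertical axis.

The bench is on the floor beside the stool on its −x side. The spool is on top of the stool.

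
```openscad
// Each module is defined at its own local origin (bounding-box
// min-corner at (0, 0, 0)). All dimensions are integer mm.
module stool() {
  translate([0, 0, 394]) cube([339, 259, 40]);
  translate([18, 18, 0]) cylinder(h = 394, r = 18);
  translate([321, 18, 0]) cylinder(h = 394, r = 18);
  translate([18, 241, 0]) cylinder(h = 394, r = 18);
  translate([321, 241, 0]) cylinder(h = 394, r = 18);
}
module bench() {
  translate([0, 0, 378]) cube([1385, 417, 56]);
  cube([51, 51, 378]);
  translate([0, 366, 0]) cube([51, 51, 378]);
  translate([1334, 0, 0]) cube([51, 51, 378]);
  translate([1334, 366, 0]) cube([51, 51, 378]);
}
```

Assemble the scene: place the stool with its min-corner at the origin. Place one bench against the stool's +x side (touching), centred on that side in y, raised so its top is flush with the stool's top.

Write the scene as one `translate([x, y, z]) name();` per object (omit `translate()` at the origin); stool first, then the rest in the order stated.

stool();
translate([339, -79, 0]) bench();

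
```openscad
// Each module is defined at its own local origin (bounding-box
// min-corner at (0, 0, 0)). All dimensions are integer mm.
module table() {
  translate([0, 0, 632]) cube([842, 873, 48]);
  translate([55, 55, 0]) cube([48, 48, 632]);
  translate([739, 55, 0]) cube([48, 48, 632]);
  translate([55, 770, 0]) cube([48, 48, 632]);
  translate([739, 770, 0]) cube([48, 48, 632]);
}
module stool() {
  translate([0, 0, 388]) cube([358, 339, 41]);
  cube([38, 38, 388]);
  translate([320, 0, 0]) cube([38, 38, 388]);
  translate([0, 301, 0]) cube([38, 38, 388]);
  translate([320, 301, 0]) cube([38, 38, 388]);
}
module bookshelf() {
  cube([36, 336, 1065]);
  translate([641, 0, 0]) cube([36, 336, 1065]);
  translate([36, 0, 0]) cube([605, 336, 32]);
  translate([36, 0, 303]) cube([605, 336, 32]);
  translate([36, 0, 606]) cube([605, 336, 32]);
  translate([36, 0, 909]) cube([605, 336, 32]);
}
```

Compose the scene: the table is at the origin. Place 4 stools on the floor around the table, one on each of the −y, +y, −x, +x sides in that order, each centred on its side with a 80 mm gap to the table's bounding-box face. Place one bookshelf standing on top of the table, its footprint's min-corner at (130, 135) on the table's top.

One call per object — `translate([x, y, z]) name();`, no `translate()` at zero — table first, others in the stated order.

table();
translate([242, -419, 0]) stool();
translate([242, 953, 0]) stool();
translate([-438, 267, 0]) stool();
translate([922, 267, 0]) stool();
translate([130, 135, 680]) bookshelf();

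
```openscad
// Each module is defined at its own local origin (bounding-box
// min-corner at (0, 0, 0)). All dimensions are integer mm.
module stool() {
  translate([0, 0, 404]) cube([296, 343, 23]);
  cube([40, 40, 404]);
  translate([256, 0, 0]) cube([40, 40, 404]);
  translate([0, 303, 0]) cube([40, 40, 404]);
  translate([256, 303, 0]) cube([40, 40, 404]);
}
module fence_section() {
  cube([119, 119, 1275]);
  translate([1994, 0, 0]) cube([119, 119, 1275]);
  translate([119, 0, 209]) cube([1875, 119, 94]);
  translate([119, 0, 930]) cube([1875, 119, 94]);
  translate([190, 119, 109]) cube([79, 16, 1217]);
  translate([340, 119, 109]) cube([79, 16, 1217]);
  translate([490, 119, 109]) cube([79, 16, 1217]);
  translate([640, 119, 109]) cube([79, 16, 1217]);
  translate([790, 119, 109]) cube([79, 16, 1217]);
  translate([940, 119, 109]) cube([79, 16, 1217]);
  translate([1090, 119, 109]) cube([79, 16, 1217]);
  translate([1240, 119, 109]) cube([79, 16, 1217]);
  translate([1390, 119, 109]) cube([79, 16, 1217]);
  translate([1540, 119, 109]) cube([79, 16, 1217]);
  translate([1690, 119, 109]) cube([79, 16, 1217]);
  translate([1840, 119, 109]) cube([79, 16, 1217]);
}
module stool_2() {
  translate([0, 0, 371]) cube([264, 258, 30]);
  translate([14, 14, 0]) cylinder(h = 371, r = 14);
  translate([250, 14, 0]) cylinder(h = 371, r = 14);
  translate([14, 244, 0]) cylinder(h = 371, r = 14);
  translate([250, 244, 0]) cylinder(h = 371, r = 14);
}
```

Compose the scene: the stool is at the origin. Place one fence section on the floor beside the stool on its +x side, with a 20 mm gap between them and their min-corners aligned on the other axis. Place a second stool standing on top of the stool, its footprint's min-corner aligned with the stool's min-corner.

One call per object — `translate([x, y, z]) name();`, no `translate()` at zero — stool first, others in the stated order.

stool();
translate([316, 0, 0]) fence_section();
translate([0, 0, 427]) stool_2();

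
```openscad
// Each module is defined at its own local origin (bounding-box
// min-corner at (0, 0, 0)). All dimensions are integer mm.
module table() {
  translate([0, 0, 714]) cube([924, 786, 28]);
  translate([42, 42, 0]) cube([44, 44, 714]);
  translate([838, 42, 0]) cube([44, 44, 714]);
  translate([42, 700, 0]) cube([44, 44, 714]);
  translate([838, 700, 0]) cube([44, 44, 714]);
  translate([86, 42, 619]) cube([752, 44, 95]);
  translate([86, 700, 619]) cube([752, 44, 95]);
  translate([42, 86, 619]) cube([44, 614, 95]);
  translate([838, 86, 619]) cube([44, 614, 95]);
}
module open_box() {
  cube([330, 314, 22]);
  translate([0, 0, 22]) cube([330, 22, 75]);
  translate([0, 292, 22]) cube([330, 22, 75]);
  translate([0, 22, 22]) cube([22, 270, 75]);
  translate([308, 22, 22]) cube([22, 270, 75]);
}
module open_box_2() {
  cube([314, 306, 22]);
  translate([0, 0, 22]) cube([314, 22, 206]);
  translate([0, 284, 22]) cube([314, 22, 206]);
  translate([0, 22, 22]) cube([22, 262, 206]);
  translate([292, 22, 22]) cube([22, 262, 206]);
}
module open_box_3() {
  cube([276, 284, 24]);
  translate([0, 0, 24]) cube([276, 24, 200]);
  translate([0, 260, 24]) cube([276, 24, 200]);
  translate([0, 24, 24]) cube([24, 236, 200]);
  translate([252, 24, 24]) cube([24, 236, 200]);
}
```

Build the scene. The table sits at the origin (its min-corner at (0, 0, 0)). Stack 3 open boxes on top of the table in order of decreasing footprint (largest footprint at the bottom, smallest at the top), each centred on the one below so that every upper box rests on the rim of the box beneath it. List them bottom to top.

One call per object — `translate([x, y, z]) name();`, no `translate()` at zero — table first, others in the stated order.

table();
translate([297, 236, 742]) open_box();
translate([305, 240, 839]) open_box_2();
translate([324, 251, 1067]) open_box_3();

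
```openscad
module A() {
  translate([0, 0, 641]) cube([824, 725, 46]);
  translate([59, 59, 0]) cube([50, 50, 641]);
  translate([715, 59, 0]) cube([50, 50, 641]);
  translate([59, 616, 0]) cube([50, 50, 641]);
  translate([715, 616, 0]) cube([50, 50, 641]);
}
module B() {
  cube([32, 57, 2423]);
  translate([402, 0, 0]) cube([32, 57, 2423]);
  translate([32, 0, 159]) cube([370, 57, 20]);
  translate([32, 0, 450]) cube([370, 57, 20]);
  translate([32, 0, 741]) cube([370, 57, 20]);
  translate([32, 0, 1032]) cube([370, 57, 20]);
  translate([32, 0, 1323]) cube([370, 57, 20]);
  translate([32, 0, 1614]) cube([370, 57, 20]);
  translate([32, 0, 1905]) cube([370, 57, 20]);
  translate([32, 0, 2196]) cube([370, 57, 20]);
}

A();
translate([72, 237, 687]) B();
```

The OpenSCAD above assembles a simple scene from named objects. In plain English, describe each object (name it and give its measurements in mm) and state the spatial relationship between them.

A is a table with a 824×725 mm rectangular top, 46 mm thick, top surface at z = 687 mm, supported by four 50×50 mm square legs, each inset 59 mm from the nearest pair of top edges, running from the floor.

B is a straight ladder. Two 32×57 mm vertical rails, 2423 mm tall, stand 434 mm apart (outside-to-outside) with their front faces coplanar on the −y side. 8 rungs, each 57 mm deep and 20 mm tall, span between the inner faces of the rails, front faces flush with the rails. The lowest rung's underside is at z = 159 mm and rungs are spaced 291 mm apart (underside to underside).

The ladder is on top of the table.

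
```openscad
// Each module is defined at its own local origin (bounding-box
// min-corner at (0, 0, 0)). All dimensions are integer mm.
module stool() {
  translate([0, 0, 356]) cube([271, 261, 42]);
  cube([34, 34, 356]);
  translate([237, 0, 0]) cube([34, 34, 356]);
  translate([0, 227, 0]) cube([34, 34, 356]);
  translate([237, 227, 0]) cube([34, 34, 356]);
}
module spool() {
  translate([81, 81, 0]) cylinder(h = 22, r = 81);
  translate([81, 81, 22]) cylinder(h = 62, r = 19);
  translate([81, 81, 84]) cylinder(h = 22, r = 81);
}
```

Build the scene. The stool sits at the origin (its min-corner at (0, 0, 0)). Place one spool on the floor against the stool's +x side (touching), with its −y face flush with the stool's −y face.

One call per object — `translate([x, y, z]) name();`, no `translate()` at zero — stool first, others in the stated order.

stool();
translate([271, 0, 0]) spool();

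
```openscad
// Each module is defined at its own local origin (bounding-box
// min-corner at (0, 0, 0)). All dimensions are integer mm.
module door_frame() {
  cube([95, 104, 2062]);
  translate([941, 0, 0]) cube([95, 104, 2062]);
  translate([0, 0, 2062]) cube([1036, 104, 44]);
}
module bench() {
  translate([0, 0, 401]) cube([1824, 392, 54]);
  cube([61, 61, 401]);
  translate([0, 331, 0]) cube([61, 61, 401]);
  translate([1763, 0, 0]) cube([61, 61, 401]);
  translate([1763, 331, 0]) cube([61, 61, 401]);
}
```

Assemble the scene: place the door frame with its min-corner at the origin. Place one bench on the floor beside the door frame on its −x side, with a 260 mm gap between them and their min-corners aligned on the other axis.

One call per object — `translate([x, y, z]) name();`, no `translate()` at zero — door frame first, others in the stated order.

door_frame();
translate([-2084, 0, 0]) bench();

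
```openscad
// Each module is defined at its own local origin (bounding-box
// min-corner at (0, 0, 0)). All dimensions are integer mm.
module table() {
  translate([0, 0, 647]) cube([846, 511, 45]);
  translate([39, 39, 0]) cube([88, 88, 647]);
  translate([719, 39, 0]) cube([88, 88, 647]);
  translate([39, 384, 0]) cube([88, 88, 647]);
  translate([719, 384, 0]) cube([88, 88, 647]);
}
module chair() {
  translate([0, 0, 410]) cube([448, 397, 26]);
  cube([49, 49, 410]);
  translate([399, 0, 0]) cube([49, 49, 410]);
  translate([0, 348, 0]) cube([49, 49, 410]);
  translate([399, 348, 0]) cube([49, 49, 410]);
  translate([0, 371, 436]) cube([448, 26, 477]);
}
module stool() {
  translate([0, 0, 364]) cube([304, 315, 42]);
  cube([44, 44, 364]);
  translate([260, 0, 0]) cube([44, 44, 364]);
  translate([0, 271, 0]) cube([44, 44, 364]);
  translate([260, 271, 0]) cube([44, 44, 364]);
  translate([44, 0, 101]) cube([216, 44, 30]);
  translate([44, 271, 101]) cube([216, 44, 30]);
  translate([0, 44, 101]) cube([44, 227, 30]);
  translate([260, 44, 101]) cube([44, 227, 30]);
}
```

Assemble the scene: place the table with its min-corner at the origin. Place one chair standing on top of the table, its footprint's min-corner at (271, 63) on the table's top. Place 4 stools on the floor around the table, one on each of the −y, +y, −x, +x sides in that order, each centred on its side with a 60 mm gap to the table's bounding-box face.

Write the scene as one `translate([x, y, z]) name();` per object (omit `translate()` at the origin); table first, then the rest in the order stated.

table();
translate([271, 63, 692]) chair();
translate([271, -375, 0]) stool();
translate([271, 571, 0]) stool();
translate([-364, 98, 0]) stool();
translate([906, 98, 0]) stool();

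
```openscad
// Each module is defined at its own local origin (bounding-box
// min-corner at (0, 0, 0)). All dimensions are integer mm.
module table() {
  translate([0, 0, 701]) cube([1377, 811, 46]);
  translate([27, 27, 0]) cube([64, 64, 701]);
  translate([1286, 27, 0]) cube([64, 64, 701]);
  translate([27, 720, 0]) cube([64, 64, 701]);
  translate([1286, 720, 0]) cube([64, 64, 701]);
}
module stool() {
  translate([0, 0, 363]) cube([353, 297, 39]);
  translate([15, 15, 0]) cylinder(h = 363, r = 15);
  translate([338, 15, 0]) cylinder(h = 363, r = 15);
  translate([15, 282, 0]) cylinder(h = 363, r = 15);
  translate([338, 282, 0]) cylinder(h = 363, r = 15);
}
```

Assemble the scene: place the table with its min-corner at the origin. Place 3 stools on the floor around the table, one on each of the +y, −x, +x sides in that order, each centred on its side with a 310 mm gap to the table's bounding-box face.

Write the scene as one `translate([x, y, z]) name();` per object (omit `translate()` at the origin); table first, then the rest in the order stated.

table();
translate([512, 1121, 0]) stool();
translate([-663, 257, 0]) stool();
translate([1687, 257, 0]) stool();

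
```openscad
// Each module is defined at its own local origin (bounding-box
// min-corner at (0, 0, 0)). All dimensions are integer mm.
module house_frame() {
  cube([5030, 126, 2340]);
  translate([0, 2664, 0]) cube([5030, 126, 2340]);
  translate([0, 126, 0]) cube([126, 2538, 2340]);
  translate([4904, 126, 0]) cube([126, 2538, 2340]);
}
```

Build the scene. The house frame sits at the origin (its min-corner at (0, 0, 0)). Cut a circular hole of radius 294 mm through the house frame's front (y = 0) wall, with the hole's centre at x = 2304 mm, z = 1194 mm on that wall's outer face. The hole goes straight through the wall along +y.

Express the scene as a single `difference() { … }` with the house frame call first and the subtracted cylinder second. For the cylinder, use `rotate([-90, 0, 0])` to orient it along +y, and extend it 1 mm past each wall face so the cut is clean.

difference() {
  house_frame();
  translate([2304, -1, 1194]) rotate([-90, 0, 0]) cylinder(h = 128, r = 294);
}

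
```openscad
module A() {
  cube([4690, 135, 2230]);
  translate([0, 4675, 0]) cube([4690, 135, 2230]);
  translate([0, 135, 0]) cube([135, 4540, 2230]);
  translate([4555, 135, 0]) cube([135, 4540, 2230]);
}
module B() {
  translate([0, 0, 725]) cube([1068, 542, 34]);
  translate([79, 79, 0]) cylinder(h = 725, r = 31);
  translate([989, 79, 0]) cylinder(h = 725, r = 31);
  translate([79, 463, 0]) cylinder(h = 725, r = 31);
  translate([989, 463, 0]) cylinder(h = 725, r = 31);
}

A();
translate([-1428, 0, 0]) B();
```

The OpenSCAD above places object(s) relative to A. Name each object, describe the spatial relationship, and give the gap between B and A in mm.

A is a house frame. B is a table. The table is on the floor beside the house frame on its −x side. The gap between the table and the house frame is 360 mm.

The table's nearest face is 360 mm from the house frame's −x face.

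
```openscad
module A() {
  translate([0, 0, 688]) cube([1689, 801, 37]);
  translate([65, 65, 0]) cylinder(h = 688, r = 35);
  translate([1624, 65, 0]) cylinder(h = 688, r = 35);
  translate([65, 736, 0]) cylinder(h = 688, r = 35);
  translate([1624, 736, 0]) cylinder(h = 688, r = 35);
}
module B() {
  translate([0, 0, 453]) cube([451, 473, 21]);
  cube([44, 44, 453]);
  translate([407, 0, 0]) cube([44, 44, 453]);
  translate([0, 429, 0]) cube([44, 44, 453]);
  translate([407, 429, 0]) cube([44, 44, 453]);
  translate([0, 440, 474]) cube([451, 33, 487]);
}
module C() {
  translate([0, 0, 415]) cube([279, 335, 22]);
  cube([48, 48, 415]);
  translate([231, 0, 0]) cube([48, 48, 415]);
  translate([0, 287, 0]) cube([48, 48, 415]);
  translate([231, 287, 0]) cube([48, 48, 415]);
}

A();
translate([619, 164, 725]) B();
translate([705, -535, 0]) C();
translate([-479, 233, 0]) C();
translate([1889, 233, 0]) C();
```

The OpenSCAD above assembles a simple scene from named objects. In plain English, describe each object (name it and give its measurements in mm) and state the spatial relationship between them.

A is a table: top 1689 mm (x) × 801 mm (y), 37 mm thick, upper face at z = 725 mm, on four round legs of 70 mm diameter, each leg's bounding box inset 30 mm from the nearest pair of top edges, running from z = 0 to the bottom of the top.

B is a chair. The seat is a 451×473×21 mm slab with its top at z = 474 mm, on four 44×44 mm corner legs (flush with the seat edges, standing on z = 0). A flat backrest 33 mm thick, 487 mm tall, spans the full seat width and rises from the seat top along its +y edge, rear face flush with the rear of the seat.

C is a four-legged stool. The seat is a 279×335×22 mm slab whose top surface is at z = 437 mm; four square legs, each 48×48 mm in cross-section, run from the floor (z = 0) to the underside of the seat, each flush with a corner of the seat.

The chair is on top of the table, centred. Three stools sit around the table at the −y, −x, +x sides.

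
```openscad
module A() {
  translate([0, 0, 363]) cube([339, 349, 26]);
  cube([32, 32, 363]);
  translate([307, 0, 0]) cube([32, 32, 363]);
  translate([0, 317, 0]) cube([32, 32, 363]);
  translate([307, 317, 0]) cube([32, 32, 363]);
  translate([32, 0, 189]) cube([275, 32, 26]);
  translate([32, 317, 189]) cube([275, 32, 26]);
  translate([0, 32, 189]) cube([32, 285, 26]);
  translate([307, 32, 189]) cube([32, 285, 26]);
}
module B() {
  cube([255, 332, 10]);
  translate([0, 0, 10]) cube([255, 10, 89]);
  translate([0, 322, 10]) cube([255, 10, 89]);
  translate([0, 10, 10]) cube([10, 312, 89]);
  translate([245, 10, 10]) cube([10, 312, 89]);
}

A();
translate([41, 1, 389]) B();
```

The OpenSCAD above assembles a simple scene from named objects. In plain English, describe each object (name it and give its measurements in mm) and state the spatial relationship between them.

A is a four-legged stool. The seat is 339×349 mm, 26 mm thick, top at z = 389 mm. It stands on four square legs, each 32×32 mm in cross-section, from z = 0 to the seat underside, each flush with a corner of the seat. Four stretchers, 32 mm wide and 26 mm tall, connect adjacent legs with their undersides at z = 189 mm, each running between the inner faces of the legs it joins and aligned with the legs' outer faces on the other axis.

B is an open-topped rectangular box: outside dimensions 255×332×99 mm, with a uniform wall and base thickness of 10 mm. The base is a full 255×332 slab on the floor; four walls sit on top of the base. The front and back walls (the −y and +y sides) span the full width; the two side walls fit between them.

The open box is on top of the stool.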